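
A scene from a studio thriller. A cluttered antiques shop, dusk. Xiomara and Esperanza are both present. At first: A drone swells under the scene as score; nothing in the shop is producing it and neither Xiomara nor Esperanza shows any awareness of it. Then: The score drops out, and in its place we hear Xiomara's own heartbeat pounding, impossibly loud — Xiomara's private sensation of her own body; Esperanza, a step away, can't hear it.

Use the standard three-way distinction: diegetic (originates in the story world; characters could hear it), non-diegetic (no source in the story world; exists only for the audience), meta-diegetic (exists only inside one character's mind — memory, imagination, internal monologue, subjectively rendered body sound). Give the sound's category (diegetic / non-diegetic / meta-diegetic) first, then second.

First: underscore with no in-world source, inaudible to the characters → non-diegetic.
Second: the body sound is Xiomara's subjective perception alone — Esperanza can't hear it → meta-diegetic.

non-diegetic, meta-diegetic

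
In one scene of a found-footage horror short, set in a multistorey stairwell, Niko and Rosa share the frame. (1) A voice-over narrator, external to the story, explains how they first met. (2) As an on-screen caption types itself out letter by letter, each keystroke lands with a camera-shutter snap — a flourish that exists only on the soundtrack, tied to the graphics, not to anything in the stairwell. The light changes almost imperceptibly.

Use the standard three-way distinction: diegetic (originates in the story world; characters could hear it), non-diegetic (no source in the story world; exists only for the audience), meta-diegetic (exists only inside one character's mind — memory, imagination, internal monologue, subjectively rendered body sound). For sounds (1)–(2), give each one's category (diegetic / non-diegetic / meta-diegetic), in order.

non-diegetic, non-diegetic

(1) the narrator exists outside the story world, addressing only the audience → non-diegetic.
(2) is non-diegetic: the caption isn't part of the story world, so neither is the sound tied to it.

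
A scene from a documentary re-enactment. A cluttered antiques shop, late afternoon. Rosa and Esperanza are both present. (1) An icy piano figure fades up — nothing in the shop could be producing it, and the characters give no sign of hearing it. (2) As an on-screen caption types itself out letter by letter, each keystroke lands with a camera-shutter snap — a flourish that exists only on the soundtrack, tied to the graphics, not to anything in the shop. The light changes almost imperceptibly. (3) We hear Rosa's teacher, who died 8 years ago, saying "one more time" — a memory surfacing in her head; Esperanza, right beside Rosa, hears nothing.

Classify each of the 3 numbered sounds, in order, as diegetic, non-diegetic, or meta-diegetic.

non-diegetic, non-diegetic, meta-diegetic

Sound (1): score with no on-screen or off-screen source; it exists for the audience alone, so non-diegetic.
(2) is non-diegetic: sound married to a title/caption — outside the diegesis by definition.
(3) is meta-diegetic: it's Rosa's recollection rendered as sound; the other character can't hear it.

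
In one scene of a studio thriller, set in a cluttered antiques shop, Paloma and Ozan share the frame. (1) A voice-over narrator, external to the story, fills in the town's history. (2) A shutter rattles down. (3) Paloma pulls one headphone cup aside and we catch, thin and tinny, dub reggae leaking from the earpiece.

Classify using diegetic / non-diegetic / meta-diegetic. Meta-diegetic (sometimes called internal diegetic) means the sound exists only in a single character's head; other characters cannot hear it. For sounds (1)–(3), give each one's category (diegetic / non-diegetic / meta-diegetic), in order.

(1) commentary laid over the scene from outside the fiction → non-diegetic.
(2) is diegetic: the sound comes from a shutter physically present in the location.
(3) is diegetic: the earpiece is a real device on Paloma's head — source music.

non-diegetic, diegetic, diegetic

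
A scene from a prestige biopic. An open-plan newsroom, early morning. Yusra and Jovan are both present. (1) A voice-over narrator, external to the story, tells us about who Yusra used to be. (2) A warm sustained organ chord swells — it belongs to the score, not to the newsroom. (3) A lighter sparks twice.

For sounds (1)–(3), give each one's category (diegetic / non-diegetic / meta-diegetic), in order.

non-diegetic, non-diegetic, diegetic

(1) external voice-over — not a character, not heard by anyone in the scene → non-diegetic.
(2) it has no source in the story world and no character can hear it — it's underscore → non-diegetic.
(3) the sound comes from a lighter physically present in the location → diegetic.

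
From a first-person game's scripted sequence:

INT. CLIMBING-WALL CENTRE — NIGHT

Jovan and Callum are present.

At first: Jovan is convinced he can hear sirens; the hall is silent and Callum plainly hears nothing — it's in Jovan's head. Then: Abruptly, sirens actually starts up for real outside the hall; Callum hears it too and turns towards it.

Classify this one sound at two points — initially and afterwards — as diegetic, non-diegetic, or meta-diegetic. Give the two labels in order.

Initially: only Jovan 'hears' it — imagined, in his mind → meta-diegetic.
Afterwards: now there's a real external source and Callum hears it too — in the story world → diegetic.

meta-diegetic, diegetic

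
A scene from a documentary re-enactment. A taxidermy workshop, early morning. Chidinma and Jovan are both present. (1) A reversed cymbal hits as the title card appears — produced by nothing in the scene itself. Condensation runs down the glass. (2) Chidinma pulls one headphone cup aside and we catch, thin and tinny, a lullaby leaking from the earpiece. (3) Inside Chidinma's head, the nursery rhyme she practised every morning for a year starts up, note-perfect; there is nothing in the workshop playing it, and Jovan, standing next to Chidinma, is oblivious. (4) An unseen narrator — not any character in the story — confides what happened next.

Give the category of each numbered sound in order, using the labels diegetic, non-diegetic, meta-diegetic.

(1) an editorial stinger — it belongs to the cut, not the story world → non-diegetic.
(2) it's leaking from a physical pair of headphones in the scene → diegetic.
(3) the music is a memory playing inside Chidinma's mind alone; no real-world source, Jovan can't hear it → meta-diegetic.
(4) external voice-over — not a character, not heard by anyone in the scene → non-diegetic.

non-diegetic, diegetic, meta-diegetic, non-diegetic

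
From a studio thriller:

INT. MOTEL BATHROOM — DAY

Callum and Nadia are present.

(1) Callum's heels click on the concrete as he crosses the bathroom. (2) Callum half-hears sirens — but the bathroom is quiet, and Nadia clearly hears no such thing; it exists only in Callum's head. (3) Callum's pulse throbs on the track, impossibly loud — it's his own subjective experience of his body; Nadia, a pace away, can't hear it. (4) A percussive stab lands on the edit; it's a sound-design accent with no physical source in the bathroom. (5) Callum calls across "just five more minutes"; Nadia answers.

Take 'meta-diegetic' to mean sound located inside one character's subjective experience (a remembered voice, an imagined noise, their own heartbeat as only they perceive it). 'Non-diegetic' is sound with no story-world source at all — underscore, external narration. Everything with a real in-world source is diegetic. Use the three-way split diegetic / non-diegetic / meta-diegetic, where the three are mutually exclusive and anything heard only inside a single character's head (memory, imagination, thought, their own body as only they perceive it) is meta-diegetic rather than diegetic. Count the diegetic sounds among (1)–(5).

(1) is diegetic: a character's body making contact with the set — an in-world sound.
Sound (2): subjective to Callum: the bathroom is silent and Nadia hears nothing, so meta-diegetic.
(3) a subjective body sound — Callum's private perception, inaudible to Nadia → meta-diegetic.
Sound (4): nothing in the scene produces it; it's an accent added for the audience, so non-diegetic.
(5) on-screen dialogue — Callum speaks and Nadia is there to hear → diegetic.
Diegetic: (1), (5) — that's 2.

2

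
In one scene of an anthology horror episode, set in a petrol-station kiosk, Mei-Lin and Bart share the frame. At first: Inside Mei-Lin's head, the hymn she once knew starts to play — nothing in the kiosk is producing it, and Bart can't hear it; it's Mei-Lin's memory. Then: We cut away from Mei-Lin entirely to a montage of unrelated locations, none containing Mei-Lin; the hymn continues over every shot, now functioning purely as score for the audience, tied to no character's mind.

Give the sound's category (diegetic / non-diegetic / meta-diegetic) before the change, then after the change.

meta-diegetic, non-diegetic

Before the change: the music lives inside Mei-Lin's mind alone; Bart can't hear it → meta-diegetic.
After the change: once it plays over shots Mei-Lin isn't in, detached from any character's subjectivity, it's conventional underscore → non-diegetic.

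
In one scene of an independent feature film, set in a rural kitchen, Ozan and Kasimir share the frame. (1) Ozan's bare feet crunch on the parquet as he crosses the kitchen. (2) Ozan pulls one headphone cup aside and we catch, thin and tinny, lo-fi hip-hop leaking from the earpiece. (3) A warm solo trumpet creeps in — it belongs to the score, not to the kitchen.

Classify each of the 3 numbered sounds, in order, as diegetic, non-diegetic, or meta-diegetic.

(1) is diegetic: it's the physical sound of Ozan moving in the space.
Sound (2): the earpiece is a real device on Ozan's head — source music, so diegetic.
(3) is non-diegetic: nothing in the kitchen produces it and the characters don't hear it — pure soundtrack.

diegetic, diegetic, non-diegetic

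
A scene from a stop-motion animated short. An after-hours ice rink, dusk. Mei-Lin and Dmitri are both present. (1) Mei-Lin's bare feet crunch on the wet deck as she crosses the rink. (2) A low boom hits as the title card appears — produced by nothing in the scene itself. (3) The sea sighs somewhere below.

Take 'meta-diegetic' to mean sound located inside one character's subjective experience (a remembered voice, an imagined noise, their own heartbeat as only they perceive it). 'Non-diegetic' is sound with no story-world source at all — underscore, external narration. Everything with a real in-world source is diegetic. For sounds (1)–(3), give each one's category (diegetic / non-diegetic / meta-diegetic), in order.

(1) Mei-Lin's footsteps are produced in the story world → diegetic.
(2) nothing in the scene produces it; it's an accent added for the audience → non-diegetic.
(3) ambient/room sound belonging to the story's physical space → diegetic.

diegetic, non-diegetic, diegetic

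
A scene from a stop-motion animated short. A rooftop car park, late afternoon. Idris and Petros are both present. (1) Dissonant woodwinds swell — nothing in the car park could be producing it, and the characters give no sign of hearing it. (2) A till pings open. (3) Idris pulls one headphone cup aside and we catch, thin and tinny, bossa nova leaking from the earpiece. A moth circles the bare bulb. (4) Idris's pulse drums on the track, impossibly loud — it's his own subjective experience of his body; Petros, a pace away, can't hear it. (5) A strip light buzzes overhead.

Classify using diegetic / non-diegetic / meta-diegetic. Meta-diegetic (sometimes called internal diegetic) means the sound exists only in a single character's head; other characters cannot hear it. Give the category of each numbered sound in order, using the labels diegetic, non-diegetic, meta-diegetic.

non-diegetic, diegetic, diegetic, meta-diegetic, diegetic

Sound (1): nothing in the car park produces it and the characters don't hear it — pure soundtrack, so non-diegetic.
(2) the sound comes from a till physically present in the location → diegetic.
Sound (3): the earpiece is a real device on Idris's head — source music, so diegetic.
(4) it's Idris's internal bodily sensation rendered as sound; only Idris 'hears' it → meta-diegetic.
(5) is diegetic: a strip light is part of the location's real environment.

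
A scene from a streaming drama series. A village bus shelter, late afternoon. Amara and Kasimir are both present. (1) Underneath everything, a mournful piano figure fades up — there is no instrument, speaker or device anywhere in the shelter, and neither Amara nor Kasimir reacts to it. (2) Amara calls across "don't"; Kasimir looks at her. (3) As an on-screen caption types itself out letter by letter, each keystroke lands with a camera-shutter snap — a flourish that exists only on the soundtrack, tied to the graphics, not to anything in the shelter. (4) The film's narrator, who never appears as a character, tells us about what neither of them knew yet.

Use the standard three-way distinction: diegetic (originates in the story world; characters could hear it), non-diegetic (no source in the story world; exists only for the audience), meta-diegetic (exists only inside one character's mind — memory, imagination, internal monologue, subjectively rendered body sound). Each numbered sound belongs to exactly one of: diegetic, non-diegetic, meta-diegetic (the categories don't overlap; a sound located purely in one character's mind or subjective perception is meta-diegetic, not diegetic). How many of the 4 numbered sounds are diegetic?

Sound (1): score with no on-screen or off-screen source; it exists for the audience alone, so non-diegetic.
(2) on-screen dialogue — Amara speaks and Kasimir is there to hear → diegetic.
(3) is non-diegetic: the caption isn't part of the story world, so neither is the sound tied to it.
Sound (4): the narrator exists outside the story world, addressing only the audience, so non-diegetic.
So 1 of the 4 is diegetic: (2).

1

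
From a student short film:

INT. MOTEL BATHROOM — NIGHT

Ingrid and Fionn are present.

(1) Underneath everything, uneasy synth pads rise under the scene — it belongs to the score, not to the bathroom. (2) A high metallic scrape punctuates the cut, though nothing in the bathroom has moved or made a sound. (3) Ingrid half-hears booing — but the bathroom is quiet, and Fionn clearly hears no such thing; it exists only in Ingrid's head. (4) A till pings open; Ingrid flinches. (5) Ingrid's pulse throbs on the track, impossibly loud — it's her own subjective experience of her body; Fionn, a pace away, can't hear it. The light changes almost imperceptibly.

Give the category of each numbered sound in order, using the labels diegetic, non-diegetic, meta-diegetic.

non-diegetic, non-diegetic, meta-diegetic, diegetic, meta-diegetic

Sound (1): score with no on-screen or off-screen source; it exists for the audience alone, so non-diegetic.
(2) is non-diegetic: an editorial stinger — it belongs to the cut, not the story world.
Sound (3): Ingrid alone 'hears' it — an imagined sound, not present in the space, so meta-diegetic.
(4) is diegetic: a till is a real object/event in the scene's world.
Sound (5): point-of-audition from inside Ingrid's body; not a sound in the room, so meta-diegetic.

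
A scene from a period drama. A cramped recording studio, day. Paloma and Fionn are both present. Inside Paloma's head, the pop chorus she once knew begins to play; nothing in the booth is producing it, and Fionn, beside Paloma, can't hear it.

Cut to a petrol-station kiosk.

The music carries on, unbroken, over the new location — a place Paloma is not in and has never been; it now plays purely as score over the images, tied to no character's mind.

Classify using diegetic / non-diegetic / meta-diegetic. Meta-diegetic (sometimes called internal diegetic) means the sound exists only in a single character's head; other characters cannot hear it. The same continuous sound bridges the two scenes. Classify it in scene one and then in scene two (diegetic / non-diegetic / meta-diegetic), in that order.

Scene one: the music exists only inside Paloma's mind; Fionn can't hear it → meta-diegetic.
Scene two: it's detached from Paloma entirely and plays over unrelated images with no in-world source — conventional underscore → non-diegetic.

meta-diegetic, non-diegetic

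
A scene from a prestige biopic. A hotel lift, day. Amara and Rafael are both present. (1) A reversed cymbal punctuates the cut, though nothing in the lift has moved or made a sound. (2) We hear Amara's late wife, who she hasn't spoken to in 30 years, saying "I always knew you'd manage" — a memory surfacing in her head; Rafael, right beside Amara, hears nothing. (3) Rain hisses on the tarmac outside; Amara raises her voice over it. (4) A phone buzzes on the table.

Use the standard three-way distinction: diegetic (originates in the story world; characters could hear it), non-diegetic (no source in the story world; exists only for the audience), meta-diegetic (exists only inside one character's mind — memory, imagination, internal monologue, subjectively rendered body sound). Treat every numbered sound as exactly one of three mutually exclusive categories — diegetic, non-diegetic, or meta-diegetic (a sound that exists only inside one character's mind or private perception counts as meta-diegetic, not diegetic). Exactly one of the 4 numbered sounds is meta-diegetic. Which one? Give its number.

2

(1) an editorial stinger — it belongs to the cut, not the story world → non-diegetic.
(2) a remembered line, private to Amara — not present in the room, not audible to Rafael → meta-diegetic.
(3) ambient/room sound belonging to the story's physical space → diegetic.
(4) an in-world source (a phone); characters could hear it → diegetic.
Only (2) is meta-diegetic.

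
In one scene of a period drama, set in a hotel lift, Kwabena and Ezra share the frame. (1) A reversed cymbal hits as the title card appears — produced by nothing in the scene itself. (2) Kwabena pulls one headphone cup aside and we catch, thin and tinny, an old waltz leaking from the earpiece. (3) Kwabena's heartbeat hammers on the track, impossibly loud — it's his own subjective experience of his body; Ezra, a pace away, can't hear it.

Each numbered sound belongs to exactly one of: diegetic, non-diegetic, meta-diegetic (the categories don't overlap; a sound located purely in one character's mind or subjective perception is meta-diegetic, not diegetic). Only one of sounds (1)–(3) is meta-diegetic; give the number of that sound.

(1) is non-diegetic: nothing in the scene produces it; it's an accent added for the audience.
(2) it's leaking from a physical pair of headphones in the scene → diegetic.
(3) it's Kwabena's internal bodily sensation rendered as sound; only Kwabena 'hears' it → meta-diegetic.
Only (3) is meta-diegetic.

3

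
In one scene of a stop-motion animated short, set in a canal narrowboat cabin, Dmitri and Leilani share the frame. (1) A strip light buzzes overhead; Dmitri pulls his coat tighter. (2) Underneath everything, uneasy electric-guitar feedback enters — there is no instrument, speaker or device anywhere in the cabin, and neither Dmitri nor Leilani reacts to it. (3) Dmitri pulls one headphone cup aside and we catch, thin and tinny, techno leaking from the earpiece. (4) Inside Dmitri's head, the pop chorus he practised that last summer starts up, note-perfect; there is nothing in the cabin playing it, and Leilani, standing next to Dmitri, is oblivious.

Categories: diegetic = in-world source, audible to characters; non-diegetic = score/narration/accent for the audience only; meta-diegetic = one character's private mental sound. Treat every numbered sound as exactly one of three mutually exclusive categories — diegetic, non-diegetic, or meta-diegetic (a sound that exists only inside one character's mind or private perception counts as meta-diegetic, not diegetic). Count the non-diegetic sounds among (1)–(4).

Sound (1): it's the actual ambient sound of the location, so diegetic.
(2) is non-diegetic: nothing in the cabin produces it and the characters don't hear it — pure soundtrack.
Sound (3): the headphones are an on-screen source, so diegetic.
(4) the music is a memory playing inside Dmitri's mind alone; no real-world source, Leilani can't hear it → meta-diegetic.
So 1 of the 4 is non-diegetic: (2).

1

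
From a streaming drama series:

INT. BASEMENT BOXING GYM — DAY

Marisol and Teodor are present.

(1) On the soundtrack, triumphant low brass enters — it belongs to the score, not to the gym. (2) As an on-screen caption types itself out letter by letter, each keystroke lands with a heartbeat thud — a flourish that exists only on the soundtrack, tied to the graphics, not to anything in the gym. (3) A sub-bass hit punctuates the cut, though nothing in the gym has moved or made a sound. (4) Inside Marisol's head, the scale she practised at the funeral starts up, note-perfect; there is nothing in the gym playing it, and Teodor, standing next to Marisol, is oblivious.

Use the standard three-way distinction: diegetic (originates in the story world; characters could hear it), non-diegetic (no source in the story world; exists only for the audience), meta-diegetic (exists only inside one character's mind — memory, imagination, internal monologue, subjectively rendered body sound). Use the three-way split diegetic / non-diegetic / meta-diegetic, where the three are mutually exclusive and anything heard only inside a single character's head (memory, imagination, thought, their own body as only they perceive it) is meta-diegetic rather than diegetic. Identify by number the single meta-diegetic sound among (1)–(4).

Sound (1): nothing in the gym produces it and the characters don't hear it — pure soundtrack, so non-diegetic.
(2) sound married to a title/caption — outside the diegesis by definition → non-diegetic.
(3) is non-diegetic: nothing in the scene produces it; it's an accent added for the audience.
(4) it lives in Marisol's subjectivity, not in the gym → meta-diegetic.
Only (4) is meta-diegetic.

4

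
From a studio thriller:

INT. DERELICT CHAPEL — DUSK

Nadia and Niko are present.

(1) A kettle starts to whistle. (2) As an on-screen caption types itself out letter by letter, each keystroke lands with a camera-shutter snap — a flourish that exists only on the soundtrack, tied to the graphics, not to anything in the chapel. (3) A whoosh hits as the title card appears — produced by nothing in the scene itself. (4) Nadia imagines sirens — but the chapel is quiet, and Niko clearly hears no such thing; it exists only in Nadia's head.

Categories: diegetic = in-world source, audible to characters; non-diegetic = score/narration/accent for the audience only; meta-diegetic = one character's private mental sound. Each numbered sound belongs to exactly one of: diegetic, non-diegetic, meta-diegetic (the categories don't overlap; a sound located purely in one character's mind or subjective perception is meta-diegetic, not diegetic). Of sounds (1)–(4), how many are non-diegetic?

(1) the sound comes from a kettle physically present in the location → diegetic.
Sound (2): sound married to a title/caption — outside the diegesis by definition, so non-diegetic.
(3) nothing in the scene produces it; it's an accent added for the audience → non-diegetic.
(4) is meta-diegetic: the sound is imagined by Nadia; nothing in the story world is producing it and Niko can't hear it.
Non-diegetic: (2), (3) — that's 2.

2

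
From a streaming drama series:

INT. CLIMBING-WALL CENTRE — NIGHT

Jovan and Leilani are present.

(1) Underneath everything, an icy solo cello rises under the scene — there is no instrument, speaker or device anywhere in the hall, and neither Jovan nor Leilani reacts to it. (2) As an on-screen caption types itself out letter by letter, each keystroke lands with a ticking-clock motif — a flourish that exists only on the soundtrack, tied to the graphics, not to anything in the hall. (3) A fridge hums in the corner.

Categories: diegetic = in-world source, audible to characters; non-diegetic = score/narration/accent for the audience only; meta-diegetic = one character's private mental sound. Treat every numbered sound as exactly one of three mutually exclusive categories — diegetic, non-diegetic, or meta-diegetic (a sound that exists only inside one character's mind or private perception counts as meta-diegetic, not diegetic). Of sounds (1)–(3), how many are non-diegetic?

2

Sound (1): score with no on-screen or off-screen source; it exists for the audience alone, so non-diegetic.
(2) is non-diegetic: the caption isn't part of the story world, so neither is the sound tied to it.
(3) ambient/room sound belonging to the story's physical space → diegetic.
Non-diegetic: (1), (2) — that's 2.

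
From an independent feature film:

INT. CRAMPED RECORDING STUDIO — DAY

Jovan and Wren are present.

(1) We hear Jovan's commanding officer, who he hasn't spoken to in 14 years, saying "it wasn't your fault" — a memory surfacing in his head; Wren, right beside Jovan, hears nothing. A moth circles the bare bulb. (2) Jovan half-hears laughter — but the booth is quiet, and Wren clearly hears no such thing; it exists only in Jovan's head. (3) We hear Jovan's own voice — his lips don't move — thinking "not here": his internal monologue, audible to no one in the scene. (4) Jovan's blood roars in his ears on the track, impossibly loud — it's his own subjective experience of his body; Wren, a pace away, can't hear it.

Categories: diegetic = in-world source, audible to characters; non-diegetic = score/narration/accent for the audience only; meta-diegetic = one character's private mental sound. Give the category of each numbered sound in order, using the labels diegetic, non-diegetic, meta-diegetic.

meta-diegetic, meta-diegetic, meta-diegetic, meta-diegetic

Sound (1): it's Jovan's recollection rendered as sound; the other character can't hear it, so meta-diegetic.
(2) Jovan alone 'hears' it — an imagined sound, not present in the space → meta-diegetic.
Sound (3): internal monologue — inside Jovan's mind, not spoken into the scene, so meta-diegetic.
Sound (4): a subjective body sound — Jovan's private perception, inaudible to Wren, so meta-diegetic.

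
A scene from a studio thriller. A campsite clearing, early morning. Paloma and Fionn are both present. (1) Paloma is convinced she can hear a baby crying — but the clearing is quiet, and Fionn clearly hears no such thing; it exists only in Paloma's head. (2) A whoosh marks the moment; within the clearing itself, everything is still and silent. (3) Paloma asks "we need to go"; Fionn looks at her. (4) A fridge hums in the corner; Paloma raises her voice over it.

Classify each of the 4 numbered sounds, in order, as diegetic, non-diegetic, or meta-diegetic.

meta-diegetic, non-diegetic, diegetic, diegetic

Sound (1): the sound is imagined by Paloma; nothing in the story world is producing it and Fionn can't hear it, so meta-diegetic.
(2) is non-diegetic: it's a sound-design accent with no in-world source; no one in the scene can hear it.
Sound (3): Paloma is a character speaking aloud in the scene, so diegetic.
Sound (4): a fridge is part of the location's real environment, so diegetic.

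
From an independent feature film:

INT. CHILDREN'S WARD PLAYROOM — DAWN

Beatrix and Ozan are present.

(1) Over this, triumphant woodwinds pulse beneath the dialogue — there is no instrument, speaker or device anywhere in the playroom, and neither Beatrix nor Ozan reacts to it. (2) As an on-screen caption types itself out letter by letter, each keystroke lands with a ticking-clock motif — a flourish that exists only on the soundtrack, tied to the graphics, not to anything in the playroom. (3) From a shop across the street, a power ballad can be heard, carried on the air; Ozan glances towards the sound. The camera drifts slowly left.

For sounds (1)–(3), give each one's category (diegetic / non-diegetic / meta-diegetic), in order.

(1) is non-diegetic: score with no on-screen or off-screen source; it exists for the audience alone.
(2) is non-diegetic: sound married to a title/caption — outside the diegesis by definition.
(3) is diegetic: the music has an off-screen but real-world source and a character hears it.

non-diegetic, non-diegetic, diegetic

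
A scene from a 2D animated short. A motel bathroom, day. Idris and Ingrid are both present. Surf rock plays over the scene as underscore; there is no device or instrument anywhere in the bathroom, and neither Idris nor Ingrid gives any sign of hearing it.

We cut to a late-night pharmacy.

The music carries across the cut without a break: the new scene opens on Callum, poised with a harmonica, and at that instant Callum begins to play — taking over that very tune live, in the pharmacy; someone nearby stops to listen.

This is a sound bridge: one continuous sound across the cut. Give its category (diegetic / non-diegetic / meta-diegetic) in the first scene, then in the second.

Scene one: there's no in-world source anywhere and no character hears it — underscore for the audience only → non-diegetic.
Scene two: from the moment Callum starts playing, the tune is being performed on a harmonica inside the story world and another character hears it → diegetic.

non-diegetic, diegetic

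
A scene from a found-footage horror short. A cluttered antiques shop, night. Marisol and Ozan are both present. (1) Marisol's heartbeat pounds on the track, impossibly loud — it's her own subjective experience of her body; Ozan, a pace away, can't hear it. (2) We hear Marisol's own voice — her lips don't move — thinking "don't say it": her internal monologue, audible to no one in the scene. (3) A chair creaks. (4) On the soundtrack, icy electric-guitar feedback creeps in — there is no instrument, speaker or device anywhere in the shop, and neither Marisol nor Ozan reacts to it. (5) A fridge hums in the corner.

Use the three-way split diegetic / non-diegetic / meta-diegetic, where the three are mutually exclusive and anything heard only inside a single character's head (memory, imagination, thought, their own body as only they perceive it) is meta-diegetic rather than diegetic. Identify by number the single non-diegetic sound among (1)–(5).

4

(1) is meta-diegetic: point-of-audition from inside Marisol's body; not a sound in the room.
(2) is meta-diegetic: internal monologue — inside Marisol's mind, not spoken into the scene.
(3) an in-world source (a chair); characters could hear it → diegetic.
(4) score with no on-screen or off-screen source; it exists for the audience alone → non-diegetic.
(5) it's the actual ambient sound of the location → diegetic.
Only (4) is non-diegetic.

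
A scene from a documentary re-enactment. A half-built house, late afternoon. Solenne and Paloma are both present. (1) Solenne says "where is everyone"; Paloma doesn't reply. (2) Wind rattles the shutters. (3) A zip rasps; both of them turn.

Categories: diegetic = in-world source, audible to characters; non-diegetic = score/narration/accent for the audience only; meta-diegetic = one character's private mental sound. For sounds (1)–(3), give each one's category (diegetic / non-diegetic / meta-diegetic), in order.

(1) is diegetic: spoken by a character present in the story world.
(2) is diegetic: wind is part of the location's real environment.
(3) is diegetic: a zip is a real object/event in the scene's world.

diegetic, diegetic, diegetic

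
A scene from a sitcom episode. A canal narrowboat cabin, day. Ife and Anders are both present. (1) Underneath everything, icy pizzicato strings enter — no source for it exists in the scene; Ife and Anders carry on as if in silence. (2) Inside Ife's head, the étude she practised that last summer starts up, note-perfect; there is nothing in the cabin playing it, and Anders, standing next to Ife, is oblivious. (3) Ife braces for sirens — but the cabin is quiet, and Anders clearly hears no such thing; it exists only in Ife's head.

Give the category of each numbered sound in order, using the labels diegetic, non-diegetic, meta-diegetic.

non-diegetic, meta-diegetic, meta-diegetic

Sound (1): it has no source in the story world and no character can hear it — it's underscore, so non-diegetic.
(2) is meta-diegetic: remembered music, private to Ife — Anders is oblivious because it isn't in the room.
(3) is meta-diegetic: subjective to Ife: the cabin is silent and Anders hears nothing.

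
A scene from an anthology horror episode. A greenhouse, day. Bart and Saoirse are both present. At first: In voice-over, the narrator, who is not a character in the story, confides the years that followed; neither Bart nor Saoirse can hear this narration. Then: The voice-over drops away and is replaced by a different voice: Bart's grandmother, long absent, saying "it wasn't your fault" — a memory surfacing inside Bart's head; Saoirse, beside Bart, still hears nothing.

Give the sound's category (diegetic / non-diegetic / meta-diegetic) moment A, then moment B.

Moment A: the external narrator addresses only the audience — outside the story world → non-diegetic.
Moment B: the replacement voice is a memory inside Bart's mind specifically → meta-diegetic.

non-diegetic, meta-diegetic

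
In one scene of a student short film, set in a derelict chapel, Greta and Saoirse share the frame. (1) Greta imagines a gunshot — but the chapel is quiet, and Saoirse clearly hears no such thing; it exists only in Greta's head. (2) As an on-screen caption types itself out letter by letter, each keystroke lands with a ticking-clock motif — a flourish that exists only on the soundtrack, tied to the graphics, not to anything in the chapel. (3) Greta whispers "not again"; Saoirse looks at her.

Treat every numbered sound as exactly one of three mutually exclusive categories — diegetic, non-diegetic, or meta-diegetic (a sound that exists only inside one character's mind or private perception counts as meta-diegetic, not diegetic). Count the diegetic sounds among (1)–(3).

1

(1) is meta-diegetic: Greta alone 'hears' it — an imagined sound, not present in the space.
Sound (2): sound married to a title/caption — outside the diegesis by definition, so non-diegetic.
(3) is diegetic: Greta is a character speaking aloud in the scene.
Diegetic: (3) — that's 1.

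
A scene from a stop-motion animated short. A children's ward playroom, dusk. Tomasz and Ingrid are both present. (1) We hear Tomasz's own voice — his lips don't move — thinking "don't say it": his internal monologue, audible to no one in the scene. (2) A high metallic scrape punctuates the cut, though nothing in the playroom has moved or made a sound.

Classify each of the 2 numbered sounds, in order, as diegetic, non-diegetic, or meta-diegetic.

(1) is meta-diegetic: internal monologue — inside Tomasz's mind, not spoken into the scene.
Sound (2): it's a sound-design accent with no in-world source; no one in the scene can hear it, so non-diegetic.

meta-diegetic, non-diegetic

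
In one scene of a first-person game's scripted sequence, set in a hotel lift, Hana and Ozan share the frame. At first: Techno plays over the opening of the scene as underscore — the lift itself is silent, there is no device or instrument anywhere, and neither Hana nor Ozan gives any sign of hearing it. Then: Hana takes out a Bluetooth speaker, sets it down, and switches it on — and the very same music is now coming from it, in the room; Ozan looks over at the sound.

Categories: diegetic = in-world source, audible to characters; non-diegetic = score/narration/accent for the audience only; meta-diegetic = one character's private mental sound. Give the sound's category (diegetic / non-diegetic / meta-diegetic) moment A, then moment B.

non-diegetic, diegetic

Moment A: no in-world source exists and no character can hear it — underscore → non-diegetic.
Moment B: a Bluetooth speaker is now a real source in the story world and the characters hear it → diegetic.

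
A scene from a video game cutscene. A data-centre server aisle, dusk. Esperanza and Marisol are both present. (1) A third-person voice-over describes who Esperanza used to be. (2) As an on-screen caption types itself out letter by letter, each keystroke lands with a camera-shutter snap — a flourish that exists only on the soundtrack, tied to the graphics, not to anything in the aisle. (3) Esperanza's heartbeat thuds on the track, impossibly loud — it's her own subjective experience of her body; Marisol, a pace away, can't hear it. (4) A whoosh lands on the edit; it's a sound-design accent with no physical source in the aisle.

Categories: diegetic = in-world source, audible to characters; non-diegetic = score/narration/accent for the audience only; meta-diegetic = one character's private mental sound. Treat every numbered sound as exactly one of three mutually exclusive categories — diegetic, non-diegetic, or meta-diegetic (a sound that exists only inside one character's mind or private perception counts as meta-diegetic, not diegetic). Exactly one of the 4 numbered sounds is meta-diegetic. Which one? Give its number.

3

(1) commentary laid over the scene from outside the fiction → non-diegetic.
(2) is non-diegetic: the caption isn't part of the story world, so neither is the sound tied to it.
(3) point-of-audition from inside Esperanza's body; not a sound in the room → meta-diegetic.
Sound (4): an editorial stinger — it belongs to the cut, not the story world, so non-diegetic.
Only (3) is meta-diegetic.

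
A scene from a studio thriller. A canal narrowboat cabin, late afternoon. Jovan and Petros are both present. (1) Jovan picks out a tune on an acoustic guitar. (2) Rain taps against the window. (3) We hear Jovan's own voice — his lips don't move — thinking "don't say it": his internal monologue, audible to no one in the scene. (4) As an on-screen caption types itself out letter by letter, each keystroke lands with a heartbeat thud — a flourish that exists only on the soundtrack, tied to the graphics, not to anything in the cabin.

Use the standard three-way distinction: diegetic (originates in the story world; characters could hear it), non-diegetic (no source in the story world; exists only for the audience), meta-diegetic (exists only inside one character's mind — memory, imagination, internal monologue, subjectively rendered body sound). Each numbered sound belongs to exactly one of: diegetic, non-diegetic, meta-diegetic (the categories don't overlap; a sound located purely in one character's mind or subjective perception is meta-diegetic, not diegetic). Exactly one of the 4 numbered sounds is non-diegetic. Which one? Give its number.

(1) is diegetic: Jovan is producing the music live, in the story world.
Sound (2): it's the actual ambient sound of the location, so diegetic.
Sound (3): Jovan's thought-voice: a private mental sound no other character can hear, so meta-diegetic.
Sound (4): sound married to a title/caption — outside the diegesis by definition, so non-diegetic.
Only (4) is non-diegetic.

4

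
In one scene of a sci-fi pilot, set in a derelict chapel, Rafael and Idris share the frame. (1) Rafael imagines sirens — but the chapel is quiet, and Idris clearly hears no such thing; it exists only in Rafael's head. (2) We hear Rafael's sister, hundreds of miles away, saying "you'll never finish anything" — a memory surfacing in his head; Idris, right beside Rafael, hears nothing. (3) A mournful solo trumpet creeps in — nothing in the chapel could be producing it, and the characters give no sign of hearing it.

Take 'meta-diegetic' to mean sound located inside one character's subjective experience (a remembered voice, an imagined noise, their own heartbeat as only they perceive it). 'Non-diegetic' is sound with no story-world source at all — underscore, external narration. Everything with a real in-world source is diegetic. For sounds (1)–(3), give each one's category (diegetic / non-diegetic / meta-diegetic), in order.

meta-diegetic, meta-diegetic, non-diegetic

(1) Rafael alone 'hears' it — an imagined sound, not present in the space → meta-diegetic.
Sound (2): a remembered line, private to Rafael — not present in the room, not audible to Idris, so meta-diegetic.
(3) nothing in the chapel produces it and the characters don't hear it — pure soundtrack → non-diegetic.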